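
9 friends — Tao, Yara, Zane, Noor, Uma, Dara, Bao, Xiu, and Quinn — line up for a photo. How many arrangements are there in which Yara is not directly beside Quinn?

Of the 9! = 362880 arrangements, those with Yara and Quinn adjacent number 2 × 8! = 80640 (treat the pair as a block with 2 internal orders).
So 362880 − 80640 = 282240 arrangements keep them apart.

282240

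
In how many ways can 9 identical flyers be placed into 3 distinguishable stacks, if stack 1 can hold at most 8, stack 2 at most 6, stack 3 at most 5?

Without the upper bounds there are C(11,2) = 55 ways to split 9 among 3 stacks.
Subtract solutions that violate a single cap (substitute x_i' = x_i − (cap_i+1)): x_1 ≥ 9 gives C(2,2) = 1; x_2 ≥ 7 gives C(4,2) = 6; x_3 ≥ 6 gives C(5,2) = 10. Together 17.
No two caps can be exceeded simultaneously, so the pair terms are all 0.
By inclusion–exclusion the count is 55 − 17 + 0 = 38.

38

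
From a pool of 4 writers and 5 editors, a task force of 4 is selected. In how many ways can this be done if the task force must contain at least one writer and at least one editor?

120

With no constraint there are C(9,4) = 126 possible selections.
Subtract selections that omit an entire group: no writers → C(5,4) = 5; no editors → C(4,4) = 1.
Both groups omitted at once is impossible, so 126 − 6 = 120.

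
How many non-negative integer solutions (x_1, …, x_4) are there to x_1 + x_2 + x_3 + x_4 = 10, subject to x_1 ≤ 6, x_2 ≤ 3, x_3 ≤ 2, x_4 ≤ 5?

53

Ignoring the caps, the number of non-negative solutions to x_1+…+x_4 = 10 is C(13,3) = 286.
Subtract solutions that violate a single cap (substitute x_i' = x_i − (cap_i+1)): x_1 ≥ 7 gives C(6,3) = 20; x_2 ≥ 4 gives C(9,3) = 84; x_3 ≥ 3 gives C(10,3) = 120; x_4 ≥ 6 gives C(7,3) = 35. Together 259.
Add back pairs where two caps are both exceeded: 0 + 1 + 0 + 20 + 1 + 4 = 26.
By inclusion–exclusion the count is 286 − 259 + 26 = 53.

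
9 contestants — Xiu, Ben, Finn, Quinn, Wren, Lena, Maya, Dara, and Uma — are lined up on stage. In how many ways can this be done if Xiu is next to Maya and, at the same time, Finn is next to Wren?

20160

Treat {Xiu,Maya} as one block (2 orders) and {Finn,Wren} as another (2 orders).
That leaves 7 units to arrange: 2 × 2 × 7! = 4 × 5040 = 20160.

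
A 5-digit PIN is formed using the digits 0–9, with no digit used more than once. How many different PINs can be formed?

This is a permutation of 5 out of 10: P(10,5) = 10!/5!.
10 × 9 × 8 × 7 × 6 = 30240.

30240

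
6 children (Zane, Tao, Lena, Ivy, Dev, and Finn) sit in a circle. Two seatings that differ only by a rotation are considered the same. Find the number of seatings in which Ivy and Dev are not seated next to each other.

72

All circular seatings of 6 people number (5)! = 120.
Those with Ivy next to Dev: fuse the pair into one unit and seat 5 units around a circle — 2·(4)! = 48.
Subtracting, 120 − 48 = 72.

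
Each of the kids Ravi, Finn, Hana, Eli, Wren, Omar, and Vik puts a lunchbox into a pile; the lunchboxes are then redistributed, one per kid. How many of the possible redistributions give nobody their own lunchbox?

Count assignments avoiding every fixed point. For any j of the 7 kids fixed to their own lunchbox, the other 7−j can be arranged in (7−j)! ways.
By inclusion–exclusion this is Σ_{j=0}^{7} (−1)^j C(7,j)·(7−j)!.
Computing: 5040 − 5040 + 2520 − 840 + 210 − 42 + 7 − 1 = 1854.

1854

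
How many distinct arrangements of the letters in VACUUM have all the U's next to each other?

120

Treat the 2 copies of U as a single block. The multiset to arrange is then {UU, A, C, M, V}, 5 items in all.
All 5 items are distinct, so there are (5)! = 120 arrangements.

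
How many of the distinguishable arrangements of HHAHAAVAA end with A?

280

With the last slot taken by A, it remains to arrange the other 8 letters (HHHAAVAA).
Those 8 letters have A appearing 4 times and H appearing 3 times, giving (8)!/(4!·3!) = 280.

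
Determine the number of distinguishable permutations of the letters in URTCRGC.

1260

URTCRGC has 7 letters with C appearing twice and R appearing twice.
So there are 7! / (2!·2!) = 1260 distinguishable arrangements.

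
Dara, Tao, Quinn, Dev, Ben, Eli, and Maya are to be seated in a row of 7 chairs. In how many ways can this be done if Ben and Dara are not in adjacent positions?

3600

Of the 7! = 5040 arrangements, those with Ben and Dara adjacent number 2 × 6! = 1440 (treat the pair as a block with 2 internal orders).
Complementary counting: 5040 − 1440 = 3600.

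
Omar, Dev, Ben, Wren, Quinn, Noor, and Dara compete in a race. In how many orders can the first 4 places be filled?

840

This is an ordered selection of 4 from 7: P(7,4).
That gives 7 × 6 × 5 × 4 = 840.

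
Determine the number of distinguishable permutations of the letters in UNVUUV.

The 6 letters of UNVUUV have repeats: U appearing 3 times and V appearing twice.
The number of distinct arrangements is 6!/(3!·2!) = 720/12 = 60.

60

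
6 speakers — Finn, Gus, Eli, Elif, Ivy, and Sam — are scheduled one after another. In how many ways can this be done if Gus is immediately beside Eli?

Glue Gus and Eli into one block (2 internal orders), leaving 5 units to arrange in a row.
So the count is 2·(5)! = 240.

240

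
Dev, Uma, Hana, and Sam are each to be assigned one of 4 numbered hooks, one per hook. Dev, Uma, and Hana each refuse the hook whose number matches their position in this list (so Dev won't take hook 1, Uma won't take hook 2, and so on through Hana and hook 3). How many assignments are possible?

11

Let Aᵢ (for i ∈ {1, 2, 3}) be the placements that put person i in their forbidden hook. Any j of these fix j positions, leaving (4−j)! ways to fill the rest, and there are C(3,j) ways to pick which j.
By inclusion–exclusion, the number of valid placements is Σ_{j=0}^{3} (−1)^j C(3,j)·(4−j)!.
Computing: 24 − 18 + 6 − 1 = 11.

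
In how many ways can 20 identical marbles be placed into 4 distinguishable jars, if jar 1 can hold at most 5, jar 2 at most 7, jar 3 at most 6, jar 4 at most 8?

Without the upper bounds there are C(23,3) = 1771 ways to split 20 among 4 jars.
Subtract solutions that violate a single cap (substitute x_i' = x_i − (cap_i+1)): x_1 ≥ 6 gives C(17,3) = 680; x_2 ≥ 8 gives C(15,3) = 455; x_3 ≥ 7 gives C(16,3) = 560; x_4 ≥ 9 gives C(14,3) = 364. Together 2059.
Add back pairs where two caps are both exceeded: 84 + 120 + 56 + 56 + 20 + 35 = 371.
By inclusion–exclusion the count is 1771 − 2059 + 371 = 83.

83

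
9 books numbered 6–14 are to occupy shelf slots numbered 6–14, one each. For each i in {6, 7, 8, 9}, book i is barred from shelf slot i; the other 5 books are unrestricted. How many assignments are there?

229080

Let Aᵢ (for 6 ≤ i ≤ 9) be the placements that put book i in its forbidden shelf slot. Any j of these fix j positions, leaving (9−j)! ways to fill the rest, and there are C(4,j) ways to pick which j.
By inclusion–exclusion, the number of valid placements is Σ_{j=0}^{4} (−1)^j C(4,j)·(9−j)!.
Computing: 362880 − 161280 + 30240 − 2880 + 120 = 229080.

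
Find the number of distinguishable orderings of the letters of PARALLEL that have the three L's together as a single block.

360

Treat the 3 copies of L as a single block. The multiset to arrange is then {LLL, A, A, E, P, R}, 6 items in all.
That gives (6)!/(2!) = 360 arrangements.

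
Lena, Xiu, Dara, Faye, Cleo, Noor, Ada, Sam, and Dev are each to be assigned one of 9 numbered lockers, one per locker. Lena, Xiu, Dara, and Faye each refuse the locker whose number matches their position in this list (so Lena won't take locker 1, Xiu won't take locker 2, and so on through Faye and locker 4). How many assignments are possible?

Let Aᵢ (for 1 ≤ i ≤ 4) be the placements that put person i in their forbidden locker. Any j of these fix j positions, leaving (9−j)! ways to fill the rest, and there are C(4,j) ways to pick which j.
By inclusion–exclusion, the number of valid placements is Σ_{j=0}^{4} (−1)^j C(4,j)·(9−j)!.
Computing: 362880 − 161280 + 30240 − 2880 + 120 = 229080.

229080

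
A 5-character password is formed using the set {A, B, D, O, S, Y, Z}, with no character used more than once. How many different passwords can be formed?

This is a permutation of 5 out of 7: P(7,5) = 7!/2!.
7 × 6 × 5 × 4 × 3 = 2520.

2520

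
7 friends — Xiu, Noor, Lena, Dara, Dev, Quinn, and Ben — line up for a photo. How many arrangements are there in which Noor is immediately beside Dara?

1440

Place the 5 others and the Noor-Dara pair as 6 objects in a line; the pair has 2 internal arrangements.
That gives 2 × 6! = 2 × 720 = 1440.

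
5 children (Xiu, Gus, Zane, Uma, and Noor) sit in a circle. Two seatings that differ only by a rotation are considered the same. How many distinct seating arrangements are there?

24

Seat Xiu anywhere (absorbing the rotational symmetry), then permute the other 4: (4)! = 24.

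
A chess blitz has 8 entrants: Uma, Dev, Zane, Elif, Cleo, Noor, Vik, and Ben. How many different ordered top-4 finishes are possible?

There are 8 choices for 1st place, 7 for 2nd, and so on down to 5 for position 4.
That gives 8 × 7 × 6 × 5 = 1680.

1680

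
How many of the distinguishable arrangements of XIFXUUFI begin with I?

With the first slot taken by I, it remains to arrange the other 7 letters (XFXUUFI).
Those 7 letters have F appearing twice, U appearing twice, and X appearing twice, giving (7)!/(2!·2!·2!) = 630.

630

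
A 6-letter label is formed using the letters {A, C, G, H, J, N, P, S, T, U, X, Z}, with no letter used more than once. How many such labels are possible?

665280

Choose and order 6 of the 12 symbols: the first letter has 12 options, the next 11, and so on down to 7.
12 × 11 × 10 × 9 × 8 × 7 = 665280.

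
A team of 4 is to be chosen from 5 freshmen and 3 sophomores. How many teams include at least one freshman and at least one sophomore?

Total 4-person selections from all 8: C(8,4) = 70.
Subtract selections that omit an entire group: no freshmen → C(3,4) = 0; no sophomores → C(5,4) = 5.
Both groups omitted at once is impossible, so 70 − 5 = 65.

65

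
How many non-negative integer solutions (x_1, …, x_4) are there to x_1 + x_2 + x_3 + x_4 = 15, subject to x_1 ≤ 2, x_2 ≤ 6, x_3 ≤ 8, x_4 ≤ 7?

By stars and bars, unrestricted non-negative solutions to x_1+…+x_4 = 15 number C(15+3,3) = 816.
Subtract solutions that violate a single cap (substitute x_i' = x_i − (cap_i+1)): x_1 ≥ 3 gives C(15,3) = 455; x_2 ≥ 7 gives C(11,3) = 165; x_3 ≥ 9 gives C(9,3) = 84; x_4 ≥ 8 gives C(10,3) = 120. Together 824.
Add back pairs where two caps are both exceeded: 56 + 20 + 35 + 0 + 1 + 0 = 112.
By inclusion–exclusion the count is 816 − 824 + 112 = 104.

104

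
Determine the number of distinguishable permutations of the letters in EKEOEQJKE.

7560

EKEOEQJKE has 9 letters with E appearing 4 times and K appearing twice.
Dividing 9! = 362880 by 4!·2! = 48 for the repeated letters gives 7560.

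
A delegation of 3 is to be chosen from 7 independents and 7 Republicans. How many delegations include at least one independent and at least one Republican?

294

With no constraint there are C(14,3) = 364 possible selections.
Subtract selections that omit an entire group: no independents → C(7,3) = 35; no Republicans → C(7,3) = 35.
Both groups omitted at once is impossible, so 364 − 70 = 294.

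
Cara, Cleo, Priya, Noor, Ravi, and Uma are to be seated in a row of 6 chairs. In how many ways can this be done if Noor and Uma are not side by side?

480

There are 6! = 720 arrangements in all. If Noor and Uma are adjacent, merging them into one block gives 2·(5)! = 240 arrangements.
Complementary counting: 720 − 240 = 480.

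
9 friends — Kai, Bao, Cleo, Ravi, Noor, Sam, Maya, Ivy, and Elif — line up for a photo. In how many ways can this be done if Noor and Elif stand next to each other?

80640

Treat {Noor, Elif} as a single unit. There are 8 units to order, and the pair itself can be ordered 2 ways.
That gives 2 × 8! = 2 × 40320 = 80640.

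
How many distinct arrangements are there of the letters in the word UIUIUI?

UIUIUI has 6 letters with I appearing 3 times and U appearing 3 times.
The number of distinct arrangements is 6!/(3!·3!) = 720/36 = 20.

20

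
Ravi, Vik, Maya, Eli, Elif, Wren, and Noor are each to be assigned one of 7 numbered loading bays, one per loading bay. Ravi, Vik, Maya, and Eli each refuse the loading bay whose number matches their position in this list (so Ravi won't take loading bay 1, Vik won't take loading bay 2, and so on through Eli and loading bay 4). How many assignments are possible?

Let Aᵢ (for 1 ≤ i ≤ 4) be the placements that put person i in their forbidden loading bay. Any j of these fix j positions, leaving (7−j)! ways to fill the rest, and there are C(4,j) ways to pick which j.
By inclusion–exclusion, the number of valid placements is Σ_{j=0}^{4} (−1)^j C(4,j)·(7−j)!.
Computing: 5040 − 2880 + 720 − 96 + 6 = 2790.

2790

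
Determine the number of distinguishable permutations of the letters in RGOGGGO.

105

RGOGGGO has 7 letters with G appearing 4 times and O appearing twice.
Dividing 7! = 5040 by 4!·2! = 48 for the repeated letters gives 105.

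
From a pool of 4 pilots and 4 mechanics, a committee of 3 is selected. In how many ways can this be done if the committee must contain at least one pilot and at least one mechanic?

48

Total 3-person selections from all 8: C(8,3) = 56.
Selections missing a whole group: no pilots → C(4,3) = 4; no mechanics → C(4,3) = 4.
Both groups omitted at once is impossible, so 56 − 8 = 48.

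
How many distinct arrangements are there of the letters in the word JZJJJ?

5

JZJJJ has 5 letters with J appearing 4 times.
The number of distinct arrangements is 5!/(4!) = 120/24 = 5.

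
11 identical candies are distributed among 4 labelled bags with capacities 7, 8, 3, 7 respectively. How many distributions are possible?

194

Ignoring the caps, the number of non-negative solutions to x_1+…+x_4 = 11 is C(14,3) = 364.
Subtract solutions that violate a single cap (substitute x_i' = x_i − (cap_i+1)): x_1 ≥ 8 gives C(6,3) = 20; x_2 ≥ 9 gives C(5,3) = 10; x_3 ≥ 4 gives C(10,3) = 120; x_4 ≥ 8 gives C(6,3) = 20. Together 170.
No two caps can be exceeded simultaneously, so the pair terms are all 0.
By inclusion–exclusion the count is 364 − 170 + 0 = 194.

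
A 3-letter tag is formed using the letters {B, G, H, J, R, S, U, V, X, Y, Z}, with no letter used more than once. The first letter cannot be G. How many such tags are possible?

The first letter has 11−1 = 10 choices (anything except G).
The remaining 2 letters are filled from the other 10 symbols without repetition: 10 × 9 = 90.
Total: 10 × 90 = 900.

900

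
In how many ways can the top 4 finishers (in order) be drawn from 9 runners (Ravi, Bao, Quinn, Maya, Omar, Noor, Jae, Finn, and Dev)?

3024

This is an ordered selection of 4 from 9: P(9,4).
That gives 9 × 8 × 7 × 6 = 3024.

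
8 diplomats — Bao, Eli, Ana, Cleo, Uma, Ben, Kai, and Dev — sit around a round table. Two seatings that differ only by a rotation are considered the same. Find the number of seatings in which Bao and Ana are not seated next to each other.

3600

All circular seatings of 8 people number (7)! = 5040.
Those with Bao next to Ana: fuse the pair into one unit and seat 7 units around a circle — 2·(6)! = 1440.
Subtracting, 5040 − 1440 = 3600.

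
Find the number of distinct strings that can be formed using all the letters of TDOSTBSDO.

22680

Letter multiplicities in TDOSTBSDO: B×1, D×2, O×2, S×2, T×2.
The number of distinct arrangements is 9!/(2!·2!·2!·2!) = 362880/16 = 22680.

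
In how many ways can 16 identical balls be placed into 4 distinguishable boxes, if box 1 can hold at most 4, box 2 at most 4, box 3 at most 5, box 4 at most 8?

By stars and bars, unrestricted non-negative solutions to x_1+…+x_4 = 16 number C(16+3,3) = 969.
Subtract solutions that violate a single cap (substitute x_i' = x_i − (cap_i+1)): x_1 ≥ 5 gives C(14,3) = 364; x_2 ≥ 5 gives C(14,3) = 364; x_3 ≥ 6 gives C(13,3) = 286; x_4 ≥ 9 gives C(10,3) = 120. Together 1134.
Add back pairs where two caps are both exceeded: 84 + 56 + 10 + 56 + 10 + 4 = 220.
Subtract triples: 1 + 0 + 0 + 0 = 1.
By inclusion–exclusion the count is 969 − 1134 + 220 − 1 = 54.

54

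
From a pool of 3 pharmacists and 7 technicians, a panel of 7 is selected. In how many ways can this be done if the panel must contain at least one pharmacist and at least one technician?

Unrestricted: C(10,7) = 120 ways to pick any 7 of the 10.
Subtract selections that omit an entire group: no pharmacists → C(7,7) = 1; no technicians → C(3,7) = 0.
Both groups omitted at once is impossible, so 120 − 1 = 119.

119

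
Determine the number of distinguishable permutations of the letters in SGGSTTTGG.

Letter multiplicities in SGGSTTTGG: G×4, S×2, T×3.
So there are 9! / (4!·3!·2!) = 1260 distinguishable arrangements.

1260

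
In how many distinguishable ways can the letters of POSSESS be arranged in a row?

210

POSSESS has 7 letters with S appearing 4 times.
The number of distinct arrangements is 7!/(4!) = 5040/24 = 210.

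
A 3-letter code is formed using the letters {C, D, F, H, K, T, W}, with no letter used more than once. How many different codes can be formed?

210

Choose and order 3 of the 7 symbols: the first letter has 7 options, the next 6, then 5.
That product is 7 × 6 × 5 = 210.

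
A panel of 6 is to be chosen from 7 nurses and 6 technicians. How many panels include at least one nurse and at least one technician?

1708

Total 6-person selections from all 13: C(13,6) = 1716.
Selections missing a whole group: no nurses → C(6,6) = 1; no technicians → C(7,6) = 7.
Both groups omitted at once is impossible, so 1716 − 8 = 1708.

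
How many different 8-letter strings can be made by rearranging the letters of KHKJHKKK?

168

The 8 letters of KHKJHKKK have repeats: H appearing twice and K appearing 5 times.
Dividing 8! = 40320 by 5!·2! = 240 for the repeated letters gives 168.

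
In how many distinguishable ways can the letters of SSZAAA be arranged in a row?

60

SSZAAA has 6 letters with A appearing 3 times and S appearing twice.
The number of distinct arrangements is 6!/(3!·2!) = 720/12 = 60.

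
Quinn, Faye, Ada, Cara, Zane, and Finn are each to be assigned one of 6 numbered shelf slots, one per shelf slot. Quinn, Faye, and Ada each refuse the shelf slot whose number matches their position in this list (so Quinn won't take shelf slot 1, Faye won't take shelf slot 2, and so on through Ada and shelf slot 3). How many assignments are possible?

426

Let Aᵢ (for i ∈ {1, 2, 3}) be the placements that put person i in their forbidden shelf slot. Any j of these fix j positions, leaving (6−j)! ways to fill the rest, and there are C(3,j) ways to pick which j.
By inclusion–exclusion, the number of valid placements is Σ_{j=0}^{3} (−1)^j C(3,j)·(6−j)!.
Computing: 720 − 360 + 72 − 6 = 426.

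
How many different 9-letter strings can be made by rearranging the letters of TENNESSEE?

3780

Letter multiplicities in TENNESSEE: E×4, N×2, S×2, T×1.
So there are 9! / (4!·2!·2!) = 3780 distinguishable arrangements.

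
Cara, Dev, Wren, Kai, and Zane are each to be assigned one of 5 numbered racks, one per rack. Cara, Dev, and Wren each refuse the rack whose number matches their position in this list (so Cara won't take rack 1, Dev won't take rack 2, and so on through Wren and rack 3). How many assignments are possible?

Let Aᵢ (for i ∈ {1, 2, 3}) be the placements that put person i in their forbidden rack. Any j of these fix j positions, leaving (5−j)! ways to fill the rest, and there are C(3,j) ways to pick which j.
By inclusion–exclusion, the number of valid placements is Σ_{j=0}^{3} (−1)^j C(3,j)·(5−j)!.
Computing: 120 − 72 + 18 − 2 = 64.

64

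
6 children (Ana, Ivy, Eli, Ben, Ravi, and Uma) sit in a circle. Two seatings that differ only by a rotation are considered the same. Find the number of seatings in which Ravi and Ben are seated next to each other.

48

Glue Ravi and Ben into a block (2 internal orders). Seating 5 units around a circle gives (4)! arrangements.
So 2 × (4)! = 2 × 24 = 48.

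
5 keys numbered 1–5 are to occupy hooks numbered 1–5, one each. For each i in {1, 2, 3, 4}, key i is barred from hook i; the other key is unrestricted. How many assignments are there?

53

Let Aᵢ (for 1 ≤ i ≤ 4) be the placements that put key i in its forbidden hook. Any j of these fix j positions, leaving (5−j)! ways to fill the rest, and there are C(4,j) ways to pick which j.
By inclusion–exclusion, the number of valid placements is Σ_{j=0}^{4} (−1)^j C(4,j)·(5−j)!.
Computing: 120 − 96 + 36 − 8 + 1 = 53.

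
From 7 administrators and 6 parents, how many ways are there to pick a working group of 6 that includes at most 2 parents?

658

Split by how many parents are chosen (0 through 2).
Sum: C(6,0)·C(7,6) + C(6,1)·C(7,5) + C(6,2)·C(7,4) = 7 + 126 + 525 = 658.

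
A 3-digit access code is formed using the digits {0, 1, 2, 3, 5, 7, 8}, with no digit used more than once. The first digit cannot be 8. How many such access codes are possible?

180

The first digit has 7−1 = 6 choices (anything except 8).
The remaining 2 digits are filled from the other 6 symbols without repetition: 6 × 5 = 30.
Total: 6 × 30 = 180.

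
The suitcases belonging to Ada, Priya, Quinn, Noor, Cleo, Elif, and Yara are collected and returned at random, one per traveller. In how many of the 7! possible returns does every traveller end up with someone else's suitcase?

1854

Count assignments avoiding every fixed point. For any j of the 7 travellers fixed to their own suitcase, the other 7−j can be arranged in (7−j)! ways.
By inclusion–exclusion this is Σ_{j=0}^{7} (−1)^j C(7,j)·(7−j)!.
Computing: 5040 − 5040 + 2520 − 840 + 210 − 42 + 7 − 1 = 1854.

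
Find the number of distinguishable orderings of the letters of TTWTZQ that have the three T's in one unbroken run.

Treat the 3 copies of T as a single block. The multiset to arrange is then {TTT, Q, W, Z}, 4 items in all.
All 4 items are distinct, so there are (4)! = 24 arrangements.

24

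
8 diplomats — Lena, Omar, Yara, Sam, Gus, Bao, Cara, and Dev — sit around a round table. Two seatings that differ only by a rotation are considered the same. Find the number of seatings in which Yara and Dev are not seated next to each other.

Without the restriction there are (7)! = 5040 seatings.
Seatings with Yara beside Dev: treat them as a block with 2 internal orders, giving 2 × (6)! = 1440.
Subtracting, 5040 − 1440 = 3600.

3600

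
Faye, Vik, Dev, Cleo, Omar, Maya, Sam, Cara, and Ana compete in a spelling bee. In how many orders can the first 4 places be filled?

There are 9 choices for 1st place, 8 for 2nd, and so on down to 6 for position 4.
That gives 9 × 8 × 7 × 6 = 3024.

3024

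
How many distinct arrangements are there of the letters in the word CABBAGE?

Letter multiplicities in CABBAGE: A×2, B×2, C×1, E×1, G×1.
Dividing 7! = 5040 by 2!·2! = 4 for the repeated letters gives 1260.

1260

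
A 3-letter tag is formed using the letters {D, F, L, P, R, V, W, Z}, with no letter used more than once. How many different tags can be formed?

With no repetition, fill the 3 letters in order: 8 choices, then 7, down to 6.
That product is 8 × 7 × 6 = 336.

336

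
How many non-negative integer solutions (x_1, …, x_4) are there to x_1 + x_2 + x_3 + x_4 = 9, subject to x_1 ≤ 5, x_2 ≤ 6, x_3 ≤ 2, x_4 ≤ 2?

By stars and bars, unrestricted non-negative solutions to x_1+…+x_4 = 9 number C(9+3,3) = 220.
Subtract solutions that violate a single cap (substitute x_i' = x_i − (cap_i+1)): x_1 ≥ 6 gives C(6,3) = 20; x_2 ≥ 7 gives C(5,3) = 10; x_3 ≥ 3 gives C(9,3) = 84; x_4 ≥ 3 gives C(9,3) = 84. Together 198.
Add back pairs where two caps are both exceeded: 0 + 1 + 1 + 0 + 0 + 20 = 22.
By inclusion–exclusion the count is 220 − 198 + 22 = 44.

44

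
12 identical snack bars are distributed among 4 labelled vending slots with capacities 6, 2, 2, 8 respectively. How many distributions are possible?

By stars and bars, unrestricted non-negative solutions to x_1+…+x_4 = 12 number C(12+3,3) = 455.
Subtract solutions that violate a single cap (substitute x_i' = x_i − (cap_i+1)): x_1 ≥ 7 gives C(8,3) = 56; x_2 ≥ 3 gives C(12,3) = 220; x_3 ≥ 3 gives C(12,3) = 220; x_4 ≥ 9 gives C(6,3) = 20. Together 516.
Add back pairs where two caps are both exceeded: 10 + 10 + 0 + 84 + 1 + 1 = 106.
By inclusion–exclusion the count is 455 − 516 + 106 = 45.

45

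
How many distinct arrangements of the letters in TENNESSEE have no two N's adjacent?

There are 9!/(4!·2!·2!) = 3780 arrangements of TENNESSEE in total.
Arrangements with the N's together: treat NN as one letter, giving (8)!/(4!·2!) = 840.
Subtracting, 3780 − 840 = 2940 arrangements keep the N's apart.

2940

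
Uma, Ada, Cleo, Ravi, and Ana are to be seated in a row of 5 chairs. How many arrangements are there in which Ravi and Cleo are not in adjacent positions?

72

Of the 5! = 120 arrangements, those with Ravi and Cleo adjacent number 2 × 4! = 48 (treat the pair as a block with 2 internal orders).
So 120 − 48 = 72 arrangements keep them apart.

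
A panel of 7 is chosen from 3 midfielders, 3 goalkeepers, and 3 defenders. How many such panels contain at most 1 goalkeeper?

Split by how many goalkeepers are chosen (0 through 1).
Sum: C(3,0)·C(6,7) + C(3,1)·C(6,6) = 0 + 3 = 3.

3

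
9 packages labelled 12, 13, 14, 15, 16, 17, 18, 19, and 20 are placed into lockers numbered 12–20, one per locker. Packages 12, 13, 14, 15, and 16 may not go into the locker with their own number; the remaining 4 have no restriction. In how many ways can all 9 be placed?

205056

Let Aᵢ (for 12 ≤ i ≤ 16) be the placements that put package i in its forbidden locker. Any j of these fix j positions, leaving (9−j)! ways to fill the rest, and there are C(5,j) ways to pick which j.
By inclusion–exclusion, the number of valid placements is Σ_{j=0}^{5} (−1)^j C(5,j)·(9−j)!.
Computing: 362880 − 201600 + 50400 − 7200 + 600 − 24 = 205056.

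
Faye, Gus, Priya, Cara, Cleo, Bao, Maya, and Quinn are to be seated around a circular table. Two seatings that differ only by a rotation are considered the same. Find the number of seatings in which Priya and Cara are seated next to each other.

Treat {Priya, Cara} as one unit (2 internal orders) and seat the resulting 7 units around the table: (6)! circular arrangements.
So 2 × (6)! = 2 × 720 = 1440.

1440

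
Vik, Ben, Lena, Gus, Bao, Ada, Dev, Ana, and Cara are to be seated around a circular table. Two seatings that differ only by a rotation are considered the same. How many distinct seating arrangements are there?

40320

Around a circle, 9 distinct people have 9!/9 = (8)! = 40320 rotationally distinct seatings.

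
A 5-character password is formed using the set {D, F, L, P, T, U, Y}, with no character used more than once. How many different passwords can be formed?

Choose and order 5 of the 7 symbols: the first character has 7 options, the next 6, and so on down to 3.
7 × 6 × 5 × 4 × 3 = 2520.

2520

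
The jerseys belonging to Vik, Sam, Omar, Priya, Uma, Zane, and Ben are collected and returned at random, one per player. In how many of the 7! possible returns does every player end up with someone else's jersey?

Let Aᵢ be the assignments in which player i gets their old jersey. We want the size of the complement of A₁∪…∪A_7.
By inclusion–exclusion this is Σ_{j=0}^{7} (−1)^j C(7,j)·(7−j)!.
Computing: 5040 − 5040 + 2520 − 840 + 210 − 42 + 7 − 1 = 1854.

1854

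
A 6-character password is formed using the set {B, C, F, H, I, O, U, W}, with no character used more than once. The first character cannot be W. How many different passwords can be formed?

The first character has 8−1 = 7 choices (anything except W).
The remaining 5 characters are filled from the other 7 symbols without repetition: 7 × 6 × 5 × 4 × 3 = 2520.
Total: 7 × 2520 = 17640.

17640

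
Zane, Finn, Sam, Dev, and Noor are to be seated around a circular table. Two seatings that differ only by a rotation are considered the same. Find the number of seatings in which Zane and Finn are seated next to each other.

12

Treat {Zane, Finn} as one unit (2 internal orders) and seat the resulting 4 units around the table: (3)! circular arrangements.
So 2 × (3)! = 2 × 6 = 12.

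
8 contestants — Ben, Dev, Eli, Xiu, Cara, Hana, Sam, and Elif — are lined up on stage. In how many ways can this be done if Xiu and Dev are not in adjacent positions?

There are 8! = 40320 arrangements in all. If Xiu and Dev are adjacent, merging them into one block gives 2·(7)! = 10080 arrangements.
Complementary counting: 40320 − 10080 = 30240.

30240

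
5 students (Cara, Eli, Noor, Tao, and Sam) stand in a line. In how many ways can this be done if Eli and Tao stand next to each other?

48

Treat {Eli, Tao} as a single unit. There are 4 units to order, and the pair itself can be ordered 2 ways.
That gives 2 × 4! = 2 × 24 = 48.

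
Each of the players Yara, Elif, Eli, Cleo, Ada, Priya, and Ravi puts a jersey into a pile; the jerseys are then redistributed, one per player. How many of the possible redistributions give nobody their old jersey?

1854

Count assignments avoiding every fixed point. For any j of the 7 players fixed to their old jersey, the other 7−j can be arranged in (7−j)! ways.
By inclusion–exclusion this is Σ_{j=0}^{7} (−1)^j C(7,j)·(7−j)!.
Computing: 5040 − 5040 + 2520 − 840 + 210 − 42 + 7 − 1 = 1854.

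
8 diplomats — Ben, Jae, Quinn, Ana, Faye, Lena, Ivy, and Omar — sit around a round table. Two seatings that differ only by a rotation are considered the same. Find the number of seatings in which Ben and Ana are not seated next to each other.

3600

All circular seatings of 8 people number (7)! = 5040.
Seatings with Ben beside Ana: treat them as a block with 2 internal orders, giving 2 × (6)! = 1440.
Subtracting, 5040 − 1440 = 3600.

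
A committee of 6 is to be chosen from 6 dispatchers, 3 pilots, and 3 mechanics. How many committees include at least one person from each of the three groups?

756

Total 6-person selections from all 12: C(12,6) = 924.
Selections missing a whole group: no dispatchers → C(6,6) = 1; no pilots → C(9,6) = 84; no mechanics → C(9,6) = 84.
Add back selections omitting two groups (i.e. drawn from a single group): C(6,6) + C(3,6) + C(3,6) = 1.
By inclusion–exclusion: 924 − 169 + 1 = 756.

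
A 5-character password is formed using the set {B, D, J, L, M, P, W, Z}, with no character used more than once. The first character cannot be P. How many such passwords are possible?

5880

The first character has 8−1 = 7 choices (anything except P).
The remaining 4 characters are filled from the other 7 symbols without repetition: 7 × 6 × 5 × 4 = 840.
Total: 7 × 840 = 5880.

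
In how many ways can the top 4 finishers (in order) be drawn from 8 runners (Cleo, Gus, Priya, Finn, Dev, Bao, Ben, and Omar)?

1680

This is an ordered selection of 4 from 8: P(8,4).
That gives 8 × 7 × 6 × 5 = 1680.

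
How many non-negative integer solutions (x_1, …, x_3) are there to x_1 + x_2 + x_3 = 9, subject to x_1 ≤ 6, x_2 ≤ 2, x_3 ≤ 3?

By stars and bars, unrestricted non-negative solutions to x_1+…+x_3 = 9 number C(9+2,2) = 55.
Subtract solutions that violate a single cap (substitute x_i' = x_i − (cap_i+1)): x_1 ≥ 7 gives C(4,2) = 6; x_2 ≥ 3 gives C(8,2) = 28; x_3 ≥ 4 gives C(7,2) = 21. Together 55.
Add back pairs where two caps are both exceeded: 0 + 0 + 6 = 6.
By inclusion–exclusion the count is 55 − 55 + 6 = 6.

6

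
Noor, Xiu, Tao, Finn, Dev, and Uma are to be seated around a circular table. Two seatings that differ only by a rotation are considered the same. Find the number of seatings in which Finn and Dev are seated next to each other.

Treat {Finn, Dev} as one unit (2 internal orders) and seat the resulting 5 units around the table: (4)! circular arrangements.
So 2 × (4)! = 2 × 24 = 48.

48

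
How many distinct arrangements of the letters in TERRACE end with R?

360

Fix R in the last position and arrange the remaining 6 letters.
Those 6 letters have E appearing twice, giving (6)!/(2!) = 360.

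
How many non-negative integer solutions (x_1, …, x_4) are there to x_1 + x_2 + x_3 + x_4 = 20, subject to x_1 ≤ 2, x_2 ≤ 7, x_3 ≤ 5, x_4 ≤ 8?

10

Ignoring the caps, the number of non-negative solutions to x_1+…+x_4 = 20 is C(23,3) = 1771.
Subtract solutions that violate a single cap (substitute x_i' = x_i − (cap_i+1)): x_1 ≥ 3 gives C(20,3) = 1140; x_2 ≥ 8 gives C(15,3) = 455; x_3 ≥ 6 gives C(17,3) = 680; x_4 ≥ 9 gives C(14,3) = 364. Together 2639.
Add back pairs where two caps are both exceeded: 220 + 364 + 165 + 84 + 20 + 56 = 909.
Subtract triples: 20 + 1 + 10 + 0 = 31.
By inclusion–exclusion the count is 1771 − 2639 + 909 − 31 = 10.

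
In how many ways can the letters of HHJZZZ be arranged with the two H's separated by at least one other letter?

There are 6!/(3!·2!) = 60 arrangements of HHJZZZ in total.
Arrangements with the H's together: treat HH as one letter, giving (5)!/(3!) = 20.
Subtracting, 60 − 20 = 40 arrangements keep the H's apart.

40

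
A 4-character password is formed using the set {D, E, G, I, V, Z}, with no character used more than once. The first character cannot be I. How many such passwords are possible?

The first character has 6−1 = 5 choices (anything except I).
The remaining 3 characters are filled from the other 5 symbols without repetition: 5 × 4 × 3 = 60.
Total: 5 × 60 = 300.

300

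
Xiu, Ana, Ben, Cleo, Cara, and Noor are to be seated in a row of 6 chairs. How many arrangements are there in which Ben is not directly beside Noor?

There are 6! = 720 arrangements in all. If Ben and Noor are adjacent, merging them into one block gives 2·(5)! = 240 arrangements.
Complementary counting: 720 − 240 = 480.

480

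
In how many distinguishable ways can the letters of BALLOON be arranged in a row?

1260

BALLOON has 7 letters with L appearing twice and O appearing twice.
Dividing 7! = 5040 by 2!·2! = 4 for the repeated letters gives 1260.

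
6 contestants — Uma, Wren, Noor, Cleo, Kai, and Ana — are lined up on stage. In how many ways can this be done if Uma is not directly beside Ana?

Of the 6! = 720 arrangements, those with Uma and Ana adjacent number 2 × 5! = 240 (treat the pair as a block with 2 internal orders).
So 720 − 240 = 480 arrangements keep them apart.

480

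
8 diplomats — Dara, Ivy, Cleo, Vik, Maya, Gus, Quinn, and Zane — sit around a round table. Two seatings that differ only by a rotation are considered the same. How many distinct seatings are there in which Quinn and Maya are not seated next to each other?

3600

Without the restriction there are (7)! = 5040 seatings.
Seatings with Quinn beside Maya: treat them as a block with 2 internal orders, giving 2 × (6)! = 1440.
Subtracting, 5040 − 1440 = 3600.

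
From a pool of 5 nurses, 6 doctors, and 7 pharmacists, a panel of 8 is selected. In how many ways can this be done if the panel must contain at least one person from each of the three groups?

With no constraint there are C(18,8) = 43758 possible selections.
Selections missing a whole group: no nurses → C(13,8) = 1287; no doctors → C(12,8) = 495; no pharmacists → C(11,8) = 165.
Add back selections omitting two groups (i.e. drawn from a single group): C(5,8) + C(6,8) + C(7,8) = 0.
By inclusion–exclusion: 43758 − 1947 + 0 = 41811.

41811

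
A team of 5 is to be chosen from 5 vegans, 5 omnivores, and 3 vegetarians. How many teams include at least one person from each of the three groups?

With no constraint there are C(13,5) = 1287 possible selections.
Subtract selections that omit an entire group: no vegans → C(8,5) = 56; no omnivores → C(8,5) = 56; no vegetarians → C(10,5) = 252.
Add back selections omitting two groups (i.e. drawn from a single group): C(5,5) + C(5,5) + C(3,5) = 2.
By inclusion–exclusion: 1287 − 364 + 2 = 925.

925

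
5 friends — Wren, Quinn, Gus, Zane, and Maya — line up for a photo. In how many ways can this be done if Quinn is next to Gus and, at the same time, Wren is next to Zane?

Treat {Quinn,Gus} as one block (2 orders) and {Wren,Zane} as another (2 orders).
That leaves 3 units to arrange: 2 × 2 × 3! = 4 × 6 = 24.

24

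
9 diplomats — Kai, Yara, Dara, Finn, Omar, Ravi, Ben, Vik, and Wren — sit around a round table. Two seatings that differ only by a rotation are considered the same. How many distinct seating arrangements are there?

40320

Fix one person's seat to break rotational symmetry; the remaining 8 people can be arranged in (8)! = 40320 ways.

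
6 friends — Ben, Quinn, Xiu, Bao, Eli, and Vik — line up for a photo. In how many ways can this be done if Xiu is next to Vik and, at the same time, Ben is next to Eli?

96

Treat {Xiu,Vik} as one block (2 orders) and {Ben,Eli} as another (2 orders).
That leaves 4 units to arrange: 2 × 2 × 4! = 4 × 24 = 96.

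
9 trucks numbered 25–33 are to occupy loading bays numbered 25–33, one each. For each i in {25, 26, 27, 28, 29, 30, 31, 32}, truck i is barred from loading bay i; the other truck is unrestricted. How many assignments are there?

Let Aᵢ (for 25 ≤ i ≤ 32) be the placements that put truck i in its forbidden loading bay. Any j of these fix j positions, leaving (9−j)! ways to fill the rest, and there are C(8,j) ways to pick which j.
By inclusion–exclusion, the number of valid placements is Σ_{j=0}^{8} (−1)^j C(8,j)·(9−j)!.
Computing: 362880 − 322560 + 141120 − 40320 + 8400 − 1344 + 168 − 16 + 1 = 148329.

148329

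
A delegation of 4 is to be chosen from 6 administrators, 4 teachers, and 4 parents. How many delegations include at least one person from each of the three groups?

528

Total 4-person selections from all 14: C(14,4) = 1001.
Subtract selections that omit an entire group: no administrators → C(8,4) = 70; no teachers → C(10,4) = 210; no parents → C(10,4) = 210.
Add back selections omitting two groups (i.e. drawn from a single group): C(6,4) + C(4,4) + C(4,4) = 17.
By inclusion–exclusion: 1001 − 490 + 17 = 528.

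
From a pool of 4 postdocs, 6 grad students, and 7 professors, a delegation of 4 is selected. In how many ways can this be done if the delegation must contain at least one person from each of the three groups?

Unrestricted: C(17,4) = 2380 ways to pick any 4 of the 17.
Selections missing a whole group: no postdocs → C(13,4) = 715; no grad students → C(11,4) = 330; no professors → C(10,4) = 210.
Add back selections omitting two groups (i.e. drawn from a single group): C(4,4) + C(6,4) + C(7,4) = 51.
By inclusion–exclusion: 2380 − 1255 + 51 = 1176.

1176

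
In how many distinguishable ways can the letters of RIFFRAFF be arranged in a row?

840

The 8 letters of RIFFRAFF have repeats: F appearing 4 times and R appearing twice.
So there are 8! / (4!·2!) = 840 distinguishable arrangements.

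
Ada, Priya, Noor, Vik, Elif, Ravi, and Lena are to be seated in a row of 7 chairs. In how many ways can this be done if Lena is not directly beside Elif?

3600

There are 7! = 5040 arrangements in all. If Lena and Elif are adjacent, merging them into one block gives 2·(6)! = 1440 arrangements.
Complementary counting: 5040 − 1440 = 3600.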